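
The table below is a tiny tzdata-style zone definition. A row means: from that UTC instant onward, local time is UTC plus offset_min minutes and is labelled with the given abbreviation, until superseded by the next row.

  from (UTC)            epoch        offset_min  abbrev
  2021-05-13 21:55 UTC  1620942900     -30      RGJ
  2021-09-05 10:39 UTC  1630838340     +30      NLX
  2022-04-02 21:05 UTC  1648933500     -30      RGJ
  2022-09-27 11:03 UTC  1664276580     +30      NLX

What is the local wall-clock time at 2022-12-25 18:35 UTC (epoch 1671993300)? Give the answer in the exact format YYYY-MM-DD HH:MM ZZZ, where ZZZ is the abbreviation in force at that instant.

Query: 2022-12-25 18:35 UTC
Rule 4/4 (NLX, +00:30): 2022-09-27 11:03 UTC ≤ query < +∞
18·60 + 35 + 30 = 1145 min
1145 = 0·1440 + 1145; 1145 = 19·60 + 5 → 19:05, same day
→ 2022-12-25 19:05 NLX

2022-12-25 19:05 NLX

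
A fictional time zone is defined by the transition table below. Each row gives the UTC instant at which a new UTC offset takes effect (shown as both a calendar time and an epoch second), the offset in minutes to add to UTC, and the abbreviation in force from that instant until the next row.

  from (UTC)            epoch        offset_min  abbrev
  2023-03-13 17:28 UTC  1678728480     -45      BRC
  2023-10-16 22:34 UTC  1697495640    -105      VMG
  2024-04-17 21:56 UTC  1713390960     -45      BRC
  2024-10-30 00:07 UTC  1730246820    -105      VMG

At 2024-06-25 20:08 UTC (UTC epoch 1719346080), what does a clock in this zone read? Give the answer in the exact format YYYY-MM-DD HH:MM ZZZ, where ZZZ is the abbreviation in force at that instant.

2024-06-25 19:23 BRC

Query: 2024-06-25 20:08 UTC
Rule 3/4 (BRC, -00:45): 2024-04-17 21:56 UTC ≤ query < 2024-10-30 00:07 UTC
20·60 + 8 - 45 = 1163 min
1163 = 0·1440 + 1163; 1163 = 19·60 + 23 → 19:23, same day
→ 2024-06-25 19:23 BRC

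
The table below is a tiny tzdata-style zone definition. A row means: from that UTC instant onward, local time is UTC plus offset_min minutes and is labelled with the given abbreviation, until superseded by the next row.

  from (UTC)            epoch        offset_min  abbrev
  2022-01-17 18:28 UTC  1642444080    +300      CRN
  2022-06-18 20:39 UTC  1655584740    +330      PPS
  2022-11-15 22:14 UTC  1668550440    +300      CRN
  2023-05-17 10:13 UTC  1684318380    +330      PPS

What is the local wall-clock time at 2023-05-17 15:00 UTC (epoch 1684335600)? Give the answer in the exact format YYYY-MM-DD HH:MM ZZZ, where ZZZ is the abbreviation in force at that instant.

2023-05-17 20:30 PPS

Query: 2023-05-17 15:00 UTC
Rule 4/4 (PPS, +05:30): 2023-05-17 10:13 UTC ≤ query < +∞
15·60 + 0 + 330 = 1230 min
1230 = 0·1440 + 1230; 1230 = 20·60 + 30 → 20:30, same day
→ 2023-05-17 20:30 PPS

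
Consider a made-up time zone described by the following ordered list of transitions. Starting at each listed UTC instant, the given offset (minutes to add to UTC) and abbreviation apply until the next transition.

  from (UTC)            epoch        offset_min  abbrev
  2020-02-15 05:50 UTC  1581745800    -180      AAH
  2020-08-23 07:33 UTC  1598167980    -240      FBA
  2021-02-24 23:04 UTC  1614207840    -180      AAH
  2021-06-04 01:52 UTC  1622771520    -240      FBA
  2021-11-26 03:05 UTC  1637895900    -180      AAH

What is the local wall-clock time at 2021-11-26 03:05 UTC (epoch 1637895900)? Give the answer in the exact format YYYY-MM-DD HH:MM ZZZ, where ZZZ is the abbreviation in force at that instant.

Query: 2021-11-26 03:05 UTC
Rule 5/5 (AAH, -03:00): 2021-11-26 03:05 UTC ≤ query < +∞
3·60 + 5 - 180 = 5 min
5 = 0·1440 + 5; 5 = 0·60 + 5 → 00:05, same day
→ 2021-11-26 00:05 AAH

2021-11-26 00:05 AAH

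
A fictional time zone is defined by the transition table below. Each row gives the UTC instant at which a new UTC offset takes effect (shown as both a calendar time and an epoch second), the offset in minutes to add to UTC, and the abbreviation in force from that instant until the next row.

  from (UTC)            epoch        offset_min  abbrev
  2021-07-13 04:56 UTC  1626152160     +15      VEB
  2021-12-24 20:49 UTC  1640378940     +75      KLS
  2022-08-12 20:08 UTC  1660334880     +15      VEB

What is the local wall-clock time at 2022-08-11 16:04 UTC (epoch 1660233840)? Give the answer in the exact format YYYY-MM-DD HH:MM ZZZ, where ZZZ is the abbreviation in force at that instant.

2022-08-11 17:19 KLS

Query: 2022-08-11 16:04 UTC
Rule 2/3 (KLS, +01:15): 2021-12-24 20:49 UTC ≤ query < 2022-08-12 20:08 UTC
16·60 + 4 + 75 = 1039 min
1039 = 0·1440 + 1039; 1039 = 17·60 + 19 → 17:19, same day
→ 2022-08-11 17:19 KLS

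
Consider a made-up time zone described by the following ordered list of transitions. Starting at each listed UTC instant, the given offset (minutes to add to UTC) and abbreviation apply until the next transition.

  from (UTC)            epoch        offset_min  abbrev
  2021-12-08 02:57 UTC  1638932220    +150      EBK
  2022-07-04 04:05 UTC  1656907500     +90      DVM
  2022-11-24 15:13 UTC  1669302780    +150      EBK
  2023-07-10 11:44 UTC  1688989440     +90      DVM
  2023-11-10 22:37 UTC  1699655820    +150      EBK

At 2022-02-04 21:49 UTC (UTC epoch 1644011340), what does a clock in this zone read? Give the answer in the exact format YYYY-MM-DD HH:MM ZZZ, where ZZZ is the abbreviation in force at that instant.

Query: 2022-02-04 21:49 UTC
Rule 1/5 (EBK, +02:30): 2021-12-08 02:57 UTC ≤ query < 2022-07-04 04:05 UTC
21·60 + 49 + 150 = 1459 min
1459 = 1·1440 + 19; 19 = 0·60 + 19 → 00:19, 2022-02-04 + 1 day = 2022-02-05
→ 2022-02-05 00:19 EBK

2022-02-05 00:19 EBK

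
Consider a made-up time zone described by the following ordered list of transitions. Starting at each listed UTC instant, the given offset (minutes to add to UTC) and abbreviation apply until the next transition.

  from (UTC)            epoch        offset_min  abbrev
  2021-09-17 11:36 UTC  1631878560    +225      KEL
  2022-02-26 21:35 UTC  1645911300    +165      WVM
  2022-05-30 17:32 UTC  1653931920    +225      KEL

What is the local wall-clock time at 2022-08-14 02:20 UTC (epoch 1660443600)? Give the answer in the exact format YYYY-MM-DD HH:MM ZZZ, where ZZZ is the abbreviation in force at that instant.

Query: 2022-08-14 02:20 UTC
Rule 3/3 (KEL, +03:45): 2022-05-30 17:32 UTC ≤ query < +∞
2·60 + 20 + 225 = 365 min
365 = 0·1440 + 365; 365 = 6·60 + 5 → 06:05, same day
→ 2022-08-14 06:05 KEL

2022-08-14 06:05 KEL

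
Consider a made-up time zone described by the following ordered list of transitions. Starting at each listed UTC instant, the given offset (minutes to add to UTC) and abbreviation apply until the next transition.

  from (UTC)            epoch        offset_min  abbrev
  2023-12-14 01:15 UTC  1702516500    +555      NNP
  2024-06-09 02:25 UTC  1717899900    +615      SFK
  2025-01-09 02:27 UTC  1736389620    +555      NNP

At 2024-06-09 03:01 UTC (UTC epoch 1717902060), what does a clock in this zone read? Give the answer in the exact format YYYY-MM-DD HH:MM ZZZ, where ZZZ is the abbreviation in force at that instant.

2024-06-09 13:16 SFK

Query: 2024-06-09 03:01 UTC
Rule 2/3 (SFK, +10:15): 2024-06-09 02:25 UTC ≤ query < 2025-01-09 02:27 UTC
3·60 + 1 + 615 = 796 min
796 = 0·1440 + 796; 796 = 13·60 + 16 → 13:16, same day
→ 2024-06-09 13:16 SFK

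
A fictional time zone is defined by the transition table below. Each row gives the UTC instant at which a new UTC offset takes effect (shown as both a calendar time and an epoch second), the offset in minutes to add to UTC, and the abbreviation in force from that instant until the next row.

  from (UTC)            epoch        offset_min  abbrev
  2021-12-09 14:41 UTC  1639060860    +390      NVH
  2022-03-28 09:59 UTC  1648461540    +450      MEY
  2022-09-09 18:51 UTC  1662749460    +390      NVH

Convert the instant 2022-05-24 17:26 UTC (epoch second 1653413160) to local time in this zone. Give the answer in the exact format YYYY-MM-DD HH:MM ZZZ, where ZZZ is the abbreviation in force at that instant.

2022-05-25 00:56 MEY

Query: 2022-05-24 17:26 UTC
Rule 2/3 (MEY, +07:30): 2022-03-28 09:59 UTC ≤ query < 2022-09-09 18:51 UTC
17·60 + 26 + 450 = 1496 min
1496 = 1·1440 + 56; 56 = 0·60 + 56 → 00:56, 2022-05-24 + 1 day = 2022-05-25
→ 2022-05-25 00:56 MEY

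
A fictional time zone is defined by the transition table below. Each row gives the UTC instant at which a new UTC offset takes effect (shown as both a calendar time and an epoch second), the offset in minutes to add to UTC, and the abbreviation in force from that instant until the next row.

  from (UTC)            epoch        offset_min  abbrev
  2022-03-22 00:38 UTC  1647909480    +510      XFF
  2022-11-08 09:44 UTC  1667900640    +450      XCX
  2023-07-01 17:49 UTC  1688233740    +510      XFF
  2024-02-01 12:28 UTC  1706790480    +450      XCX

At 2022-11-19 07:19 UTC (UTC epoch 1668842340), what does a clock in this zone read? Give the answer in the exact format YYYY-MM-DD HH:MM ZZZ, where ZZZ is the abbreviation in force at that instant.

Query: 2022-11-19 07:19 UTC
Rule 2/4 (XCX, +07:30): 2022-11-08 09:44 UTC ≤ query < 2023-07-01 17:49 UTC
7·60 + 19 + 450 = 889 min
889 = 0·1440 + 889; 889 = 14·60 + 49 → 14:49, same day
→ 2022-11-19 14:49 XCX

2022-11-19 14:49 XCX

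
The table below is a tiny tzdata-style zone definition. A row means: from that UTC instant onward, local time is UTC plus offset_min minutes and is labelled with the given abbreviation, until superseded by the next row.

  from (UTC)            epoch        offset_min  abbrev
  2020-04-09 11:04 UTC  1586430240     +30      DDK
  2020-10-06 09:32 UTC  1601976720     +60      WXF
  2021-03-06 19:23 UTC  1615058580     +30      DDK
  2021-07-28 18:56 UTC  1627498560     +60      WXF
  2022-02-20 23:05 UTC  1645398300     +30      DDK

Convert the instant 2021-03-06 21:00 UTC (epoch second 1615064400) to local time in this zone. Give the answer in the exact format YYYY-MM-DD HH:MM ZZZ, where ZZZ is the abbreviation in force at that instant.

Query: 2021-03-06 21:00 UTC
Rule 3/5 (DDK, +00:30): 2021-03-06 19:23 UTC ≤ query < 2021-07-28 18:56 UTC
21·60 + 0 + 30 = 1290 min
1290 = 0·1440 + 1290; 1290 = 21·60 + 30 → 21:30, same day
→ 2021-03-06 21:30 DDK

2021-03-06 21:30 DDK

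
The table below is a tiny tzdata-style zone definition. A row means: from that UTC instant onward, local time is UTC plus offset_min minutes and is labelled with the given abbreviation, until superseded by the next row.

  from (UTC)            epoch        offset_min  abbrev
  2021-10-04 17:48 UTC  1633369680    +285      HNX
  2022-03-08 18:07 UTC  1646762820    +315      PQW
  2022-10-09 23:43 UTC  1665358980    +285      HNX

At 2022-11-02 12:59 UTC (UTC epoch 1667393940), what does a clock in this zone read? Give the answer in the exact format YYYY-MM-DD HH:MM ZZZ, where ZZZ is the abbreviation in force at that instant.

2022-11-02 17:44 HNX

Query: 2022-11-02 12:59 UTC
Rule 3/3 (HNX, +04:45): 2022-10-09 23:43 UTC ≤ query < +∞
12·60 + 59 + 285 = 1064 min
1064 = 0·1440 + 1064; 1064 = 17·60 + 44 → 17:44, same day
→ 2022-11-02 17:44 HNX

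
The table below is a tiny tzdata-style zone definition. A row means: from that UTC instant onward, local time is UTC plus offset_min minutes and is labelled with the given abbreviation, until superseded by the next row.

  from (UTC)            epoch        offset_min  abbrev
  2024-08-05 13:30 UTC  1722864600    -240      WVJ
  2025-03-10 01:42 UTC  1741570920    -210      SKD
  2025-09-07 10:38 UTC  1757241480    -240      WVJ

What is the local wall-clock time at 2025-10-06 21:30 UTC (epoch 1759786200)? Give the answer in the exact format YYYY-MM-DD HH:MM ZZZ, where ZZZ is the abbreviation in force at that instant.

2025-10-06 17:30 WVJ

Query: 2025-10-06 21:30 UTC
Rule 3/3 (WVJ, -04:00): 2025-09-07 10:38 UTC ≤ query < +∞
21·60 + 30 - 240 = 1050 min
1050 = 0·1440 + 1050; 1050 = 17·60 + 30 → 17:30, same day
→ 2025-10-06 17:30 WVJ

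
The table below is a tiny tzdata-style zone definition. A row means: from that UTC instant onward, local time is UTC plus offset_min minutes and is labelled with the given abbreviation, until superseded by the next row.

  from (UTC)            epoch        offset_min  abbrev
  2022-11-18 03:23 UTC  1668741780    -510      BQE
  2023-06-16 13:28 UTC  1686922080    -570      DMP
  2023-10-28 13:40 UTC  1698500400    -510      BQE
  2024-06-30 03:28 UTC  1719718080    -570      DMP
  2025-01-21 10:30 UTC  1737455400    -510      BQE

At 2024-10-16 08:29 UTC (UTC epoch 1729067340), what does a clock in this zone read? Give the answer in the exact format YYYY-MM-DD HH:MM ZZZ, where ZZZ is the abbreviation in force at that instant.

2024-10-15 22:59 DMP

Query: 2024-10-16 08:29 UTC
Rule 4/5 (DMP, -09:30): 2024-06-30 03:28 UTC ≤ query < 2025-01-21 10:30 UTC
8·60 + 29 - 570 = -61 min
-61 = -1·1440 + 1379; 1379 = 22·60 + 59 → 22:59, 2024-10-16 - 1 day = 2024-10-15
→ 2024-10-15 22:59 DMP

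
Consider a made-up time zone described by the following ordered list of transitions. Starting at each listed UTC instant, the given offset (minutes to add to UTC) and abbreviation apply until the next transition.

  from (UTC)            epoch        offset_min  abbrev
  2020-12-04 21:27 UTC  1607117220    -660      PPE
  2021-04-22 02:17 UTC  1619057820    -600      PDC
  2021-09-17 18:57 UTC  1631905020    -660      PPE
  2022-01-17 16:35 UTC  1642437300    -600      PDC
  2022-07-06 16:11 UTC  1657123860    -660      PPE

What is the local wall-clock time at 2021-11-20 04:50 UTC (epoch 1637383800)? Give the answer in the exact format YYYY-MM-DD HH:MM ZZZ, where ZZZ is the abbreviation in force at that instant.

2021-11-19 17:50 PPE

Query: 2021-11-20 04:50 UTC
Rule 3/5 (PPE, -11:00): 2021-09-17 18:57 UTC ≤ query < 2022-01-17 16:35 UTC
4·60 + 50 - 660 = -370 min
-370 = -1·1440 + 1070; 1070 = 17·60 + 50 → 17:50, 2021-11-20 - 1 day = 2021-11-19
→ 2021-11-19 17:50 PPE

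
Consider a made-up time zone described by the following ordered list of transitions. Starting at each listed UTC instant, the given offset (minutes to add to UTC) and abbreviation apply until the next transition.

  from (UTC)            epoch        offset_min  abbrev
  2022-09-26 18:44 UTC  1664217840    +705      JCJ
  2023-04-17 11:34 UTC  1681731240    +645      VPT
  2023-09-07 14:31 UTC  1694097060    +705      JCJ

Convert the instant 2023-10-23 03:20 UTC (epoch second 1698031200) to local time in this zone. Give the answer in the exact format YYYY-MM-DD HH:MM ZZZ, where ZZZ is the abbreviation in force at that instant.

Query: 2023-10-23 03:20 UTC
Rule 3/3 (JCJ, +11:45): 2023-09-07 14:31 UTC ≤ query < +∞
3·60 + 20 + 705 = 905 min
905 = 0·1440 + 905; 905 = 15·60 + 5 → 15:05, same day
→ 2023-10-23 15:05 JCJ

2023-10-23 15:05 JCJ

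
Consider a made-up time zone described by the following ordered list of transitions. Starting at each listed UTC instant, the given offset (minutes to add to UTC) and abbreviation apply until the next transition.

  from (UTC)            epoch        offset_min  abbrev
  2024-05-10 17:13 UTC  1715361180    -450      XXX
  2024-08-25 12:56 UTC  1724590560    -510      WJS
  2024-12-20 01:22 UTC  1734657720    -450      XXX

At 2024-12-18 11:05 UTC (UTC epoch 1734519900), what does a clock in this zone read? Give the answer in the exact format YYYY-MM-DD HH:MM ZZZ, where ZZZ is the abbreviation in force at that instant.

Query: 2024-12-18 11:05 UTC
Rule 2/3 (WJS, -08:30): 2024-08-25 12:56 UTC ≤ query < 2024-12-20 01:22 UTC
11·60 + 5 - 510 = 155 min
155 = 0·1440 + 155; 155 = 2·60 + 35 → 02:35, same day
→ 2024-12-18 02:35 WJS

2024-12-18 02:35 WJS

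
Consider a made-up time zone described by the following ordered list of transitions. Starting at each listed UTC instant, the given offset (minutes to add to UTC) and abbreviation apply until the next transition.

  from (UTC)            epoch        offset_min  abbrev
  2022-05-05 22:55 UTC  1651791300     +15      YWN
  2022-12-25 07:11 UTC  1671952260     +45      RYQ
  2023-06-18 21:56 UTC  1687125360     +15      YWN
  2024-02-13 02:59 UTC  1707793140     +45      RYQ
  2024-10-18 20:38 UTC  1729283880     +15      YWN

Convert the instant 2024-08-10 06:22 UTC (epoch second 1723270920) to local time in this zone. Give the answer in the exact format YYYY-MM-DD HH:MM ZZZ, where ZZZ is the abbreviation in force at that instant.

2024-08-10 07:07 RYQ

Query: 2024-08-10 06:22 UTC
Rule 4/5 (RYQ, +00:45): 2024-02-13 02:59 UTC ≤ query < 2024-10-18 20:38 UTC
6·60 + 22 + 45 = 427 min
427 = 0·1440 + 427; 427 = 7·60 + 7 → 07:07, same day
→ 2024-08-10 07:07 RYQ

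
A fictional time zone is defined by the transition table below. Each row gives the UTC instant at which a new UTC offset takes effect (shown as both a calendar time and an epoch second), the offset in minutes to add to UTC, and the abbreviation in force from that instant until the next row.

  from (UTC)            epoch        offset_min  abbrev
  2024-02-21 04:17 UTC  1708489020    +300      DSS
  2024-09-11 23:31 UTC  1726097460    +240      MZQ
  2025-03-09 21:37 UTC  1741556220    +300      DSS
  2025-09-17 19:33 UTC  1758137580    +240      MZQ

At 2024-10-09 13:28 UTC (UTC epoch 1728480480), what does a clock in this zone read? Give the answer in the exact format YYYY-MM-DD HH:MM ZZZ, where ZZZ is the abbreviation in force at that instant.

Query: 2024-10-09 13:28 UTC
Rule 2/4 (MZQ, +04:00): 2024-09-11 23:31 UTC ≤ query < 2025-03-09 21:37 UTC
13·60 + 28 + 240 = 1048 min
1048 = 0·1440 + 1048; 1048 = 17·60 + 28 → 17:28, same day
→ 2024-10-09 17:28 MZQ

2024-10-09 17:28 MZQ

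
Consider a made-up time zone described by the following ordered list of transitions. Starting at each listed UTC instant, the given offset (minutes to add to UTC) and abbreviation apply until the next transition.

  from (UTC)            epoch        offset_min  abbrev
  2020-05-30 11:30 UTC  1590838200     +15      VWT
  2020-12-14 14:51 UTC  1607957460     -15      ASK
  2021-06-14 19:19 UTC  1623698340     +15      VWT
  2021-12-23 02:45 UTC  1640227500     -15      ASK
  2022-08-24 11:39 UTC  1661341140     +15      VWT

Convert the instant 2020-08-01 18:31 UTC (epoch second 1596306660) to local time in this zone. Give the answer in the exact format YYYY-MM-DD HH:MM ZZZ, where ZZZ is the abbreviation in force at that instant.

2020-08-01 18:46 VWT

Query: 2020-08-01 18:31 UTC
Rule 1/5 (VWT, +00:15): 2020-05-30 11:30 UTC ≤ query < 2020-12-14 14:51 UTC
18·60 + 31 + 15 = 1126 min
1126 = 0·1440 + 1126; 1126 = 18·60 + 46 → 18:46, same day
→ 2020-08-01 18:46 VWT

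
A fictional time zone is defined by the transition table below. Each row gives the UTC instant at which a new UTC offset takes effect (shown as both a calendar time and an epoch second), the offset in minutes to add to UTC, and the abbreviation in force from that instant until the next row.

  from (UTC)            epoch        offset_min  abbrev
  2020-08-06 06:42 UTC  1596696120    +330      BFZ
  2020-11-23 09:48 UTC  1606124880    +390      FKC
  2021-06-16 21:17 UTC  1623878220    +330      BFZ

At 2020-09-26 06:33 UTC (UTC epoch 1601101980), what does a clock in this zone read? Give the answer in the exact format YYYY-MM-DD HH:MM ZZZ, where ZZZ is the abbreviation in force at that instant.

2020-09-26 12:03 BFZ

Query: 2020-09-26 06:33 UTC
Rule 1/3 (BFZ, +05:30): 2020-08-06 06:42 UTC ≤ query < 2020-11-23 09:48 UTC
6·60 + 33 + 330 = 723 min
723 = 0·1440 + 723; 723 = 12·60 + 3 → 12:03, same day
→ 2020-09-26 12:03 BFZ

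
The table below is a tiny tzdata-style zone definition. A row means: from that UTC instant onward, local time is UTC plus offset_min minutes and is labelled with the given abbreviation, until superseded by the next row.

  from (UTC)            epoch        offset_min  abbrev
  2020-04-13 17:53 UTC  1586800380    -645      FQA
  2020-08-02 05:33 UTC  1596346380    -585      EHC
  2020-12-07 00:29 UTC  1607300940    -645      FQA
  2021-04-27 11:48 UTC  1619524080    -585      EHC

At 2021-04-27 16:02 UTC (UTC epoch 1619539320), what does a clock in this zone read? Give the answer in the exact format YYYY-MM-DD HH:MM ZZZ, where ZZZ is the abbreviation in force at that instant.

2021-04-27 06:17 EHC

Query: 2021-04-27 16:02 UTC
Rule 4/4 (EHC, -09:45): 2021-04-27 11:48 UTC ≤ query < +∞
16·60 + 2 - 585 = 377 min
377 = 0·1440 + 377; 377 = 6·60 + 17 → 06:17, same day
→ 2021-04-27 06:17 EHC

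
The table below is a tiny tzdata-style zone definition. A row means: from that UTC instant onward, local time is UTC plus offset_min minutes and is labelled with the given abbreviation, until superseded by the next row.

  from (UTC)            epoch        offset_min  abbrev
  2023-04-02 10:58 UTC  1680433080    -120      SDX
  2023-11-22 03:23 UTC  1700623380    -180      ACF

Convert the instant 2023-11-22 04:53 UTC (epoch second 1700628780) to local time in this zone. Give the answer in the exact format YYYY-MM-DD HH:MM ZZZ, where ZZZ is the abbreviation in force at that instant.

2023-11-22 01:53 ACF

Query: 2023-11-22 04:53 UTC
Rule 2/2 (ACF, -03:00): 2023-11-22 03:23 UTC ≤ query < +∞
4·60 + 53 - 180 = 113 min
113 = 0·1440 + 113; 113 = 1·60 + 53 → 01:53, same day
→ 2023-11-22 01:53 ACF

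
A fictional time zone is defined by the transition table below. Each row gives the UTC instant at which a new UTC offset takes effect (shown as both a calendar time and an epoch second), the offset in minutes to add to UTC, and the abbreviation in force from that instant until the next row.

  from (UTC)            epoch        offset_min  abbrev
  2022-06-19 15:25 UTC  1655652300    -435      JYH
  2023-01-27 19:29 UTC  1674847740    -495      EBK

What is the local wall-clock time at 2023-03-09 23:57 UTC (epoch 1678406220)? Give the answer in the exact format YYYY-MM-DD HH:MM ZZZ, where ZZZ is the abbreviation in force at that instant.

Query: 2023-03-09 23:57 UTC
Rule 2/2 (EBK, -08:15): 2023-01-27 19:29 UTC ≤ query < +∞
23·60 + 57 - 495 = 942 min
942 = 0·1440 + 942; 942 = 15·60 + 42 → 15:42, same day
→ 2023-03-09 15:42 EBK

2023-03-09 15:42 EBK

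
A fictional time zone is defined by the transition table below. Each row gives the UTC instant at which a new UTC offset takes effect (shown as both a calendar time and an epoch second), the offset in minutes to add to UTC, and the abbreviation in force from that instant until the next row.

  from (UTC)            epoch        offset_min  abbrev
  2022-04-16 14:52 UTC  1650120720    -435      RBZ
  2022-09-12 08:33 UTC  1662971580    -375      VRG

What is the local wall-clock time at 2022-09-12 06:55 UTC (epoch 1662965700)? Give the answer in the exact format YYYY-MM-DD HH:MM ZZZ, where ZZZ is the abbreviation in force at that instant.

2022-09-11 23:40 RBZ

Query: 2022-09-12 06:55 UTC
Rule 1/2 (RBZ, -07:15): 2022-04-16 14:52 UTC ≤ query < 2022-09-12 08:33 UTC
6·60 + 55 - 435 = -20 min
-20 = -1·1440 + 1420; 1420 = 23·60 + 40 → 23:40, 2022-09-12 - 1 day = 2022-09-11
→ 2022-09-11 23:40 RBZ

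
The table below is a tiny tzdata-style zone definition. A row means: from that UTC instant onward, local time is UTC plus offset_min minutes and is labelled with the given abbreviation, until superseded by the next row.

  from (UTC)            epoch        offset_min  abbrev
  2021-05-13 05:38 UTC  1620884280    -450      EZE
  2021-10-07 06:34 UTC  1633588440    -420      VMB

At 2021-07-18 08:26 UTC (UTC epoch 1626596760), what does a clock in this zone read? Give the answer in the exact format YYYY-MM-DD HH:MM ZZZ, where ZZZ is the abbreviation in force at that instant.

2021-07-18 00:56 EZE

Query: 2021-07-18 08:26 UTC
Rule 1/2 (EZE, -07:30): 2021-05-13 05:38 UTC ≤ query < 2021-10-07 06:34 UTC
8·60 + 26 - 450 = 56 min
56 = 0·1440 + 56; 56 = 0·60 + 56 → 00:56, same day
→ 2021-07-18 00:56 EZE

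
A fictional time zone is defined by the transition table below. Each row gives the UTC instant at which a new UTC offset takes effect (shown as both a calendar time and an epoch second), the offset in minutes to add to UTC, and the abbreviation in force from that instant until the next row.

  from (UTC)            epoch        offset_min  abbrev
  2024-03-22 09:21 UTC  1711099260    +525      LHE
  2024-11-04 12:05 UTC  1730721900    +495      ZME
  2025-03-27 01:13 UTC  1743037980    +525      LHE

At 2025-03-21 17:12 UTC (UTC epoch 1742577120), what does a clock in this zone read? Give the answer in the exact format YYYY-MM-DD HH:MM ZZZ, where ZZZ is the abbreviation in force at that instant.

2025-03-22 01:27 ZME

Query: 2025-03-21 17:12 UTC
Rule 2/3 (ZME, +08:15): 2024-11-04 12:05 UTC ≤ query < 2025-03-27 01:13 UTC
17·60 + 12 + 495 = 1527 min
1527 = 1·1440 + 87; 87 = 1·60 + 27 → 01:27, 2025-03-21 + 1 day = 2025-03-22
→ 2025-03-22 01:27 ZME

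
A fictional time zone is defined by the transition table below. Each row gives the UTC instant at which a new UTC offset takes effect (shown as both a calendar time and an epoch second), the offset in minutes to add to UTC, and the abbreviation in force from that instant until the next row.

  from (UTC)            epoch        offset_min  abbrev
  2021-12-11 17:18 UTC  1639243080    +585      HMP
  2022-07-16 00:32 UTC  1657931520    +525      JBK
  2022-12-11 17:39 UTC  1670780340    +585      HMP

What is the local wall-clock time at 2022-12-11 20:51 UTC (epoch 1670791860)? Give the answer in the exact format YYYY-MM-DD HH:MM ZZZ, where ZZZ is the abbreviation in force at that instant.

Query: 2022-12-11 20:51 UTC
Rule 3/3 (HMP, +09:45): 2022-12-11 17:39 UTC ≤ query < +∞
20·60 + 51 + 585 = 1836 min
1836 = 1·1440 + 396; 396 = 6·60 + 36 → 06:36, 2022-12-11 + 1 day = 2022-12-12
→ 2022-12-12 06:36 HMP

2022-12-12 06:36 HMP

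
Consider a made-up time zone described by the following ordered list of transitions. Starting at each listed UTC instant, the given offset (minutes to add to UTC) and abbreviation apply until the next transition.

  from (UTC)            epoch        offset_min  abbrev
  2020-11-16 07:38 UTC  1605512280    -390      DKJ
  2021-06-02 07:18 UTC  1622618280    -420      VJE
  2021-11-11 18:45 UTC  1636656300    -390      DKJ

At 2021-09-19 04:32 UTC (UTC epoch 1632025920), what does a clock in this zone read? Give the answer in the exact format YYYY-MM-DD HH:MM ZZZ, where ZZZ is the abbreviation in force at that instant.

2021-09-18 21:32 VJE

Query: 2021-09-19 04:32 UTC
Rule 2/3 (VJE, -07:00): 2021-06-02 07:18 UTC ≤ query < 2021-11-11 18:45 UTC
4·60 + 32 - 420 = -148 min
-148 = -1·1440 + 1292; 1292 = 21·60 + 32 → 21:32, 2021-09-19 - 1 day = 2021-09-18
→ 2021-09-18 21:32 VJE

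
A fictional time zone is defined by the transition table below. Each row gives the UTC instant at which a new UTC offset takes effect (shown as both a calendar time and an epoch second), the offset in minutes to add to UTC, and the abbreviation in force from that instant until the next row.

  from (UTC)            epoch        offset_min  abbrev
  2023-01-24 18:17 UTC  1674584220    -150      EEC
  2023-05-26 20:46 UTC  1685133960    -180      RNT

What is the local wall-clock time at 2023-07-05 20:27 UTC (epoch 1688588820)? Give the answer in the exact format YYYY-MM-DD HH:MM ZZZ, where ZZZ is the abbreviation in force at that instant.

2023-07-05 17:27 RNT

Query: 2023-07-05 20:27 UTC
Rule 2/2 (RNT, -03:00): 2023-05-26 20:46 UTC ≤ query < +∞
20·60 + 27 - 180 = 1047 min
1047 = 0·1440 + 1047; 1047 = 17·60 + 27 → 17:27, same day
→ 2023-07-05 17:27 RNT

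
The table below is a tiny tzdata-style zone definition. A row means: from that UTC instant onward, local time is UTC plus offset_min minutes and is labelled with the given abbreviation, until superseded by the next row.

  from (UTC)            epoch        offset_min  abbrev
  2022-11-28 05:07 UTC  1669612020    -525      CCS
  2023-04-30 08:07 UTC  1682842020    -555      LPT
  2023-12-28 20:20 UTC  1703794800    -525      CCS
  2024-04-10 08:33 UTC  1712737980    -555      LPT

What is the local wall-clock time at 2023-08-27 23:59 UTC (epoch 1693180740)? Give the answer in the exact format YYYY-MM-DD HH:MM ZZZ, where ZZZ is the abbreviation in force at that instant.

2023-08-27 14:44 LPT

Query: 2023-08-27 23:59 UTC
Rule 2/4 (LPT, -09:15): 2023-04-30 08:07 UTC ≤ query < 2023-12-28 20:20 UTC
23·60 + 59 - 555 = 884 min
884 = 0·1440 + 884; 884 = 14·60 + 44 → 14:44, same day
→ 2023-08-27 14:44 LPT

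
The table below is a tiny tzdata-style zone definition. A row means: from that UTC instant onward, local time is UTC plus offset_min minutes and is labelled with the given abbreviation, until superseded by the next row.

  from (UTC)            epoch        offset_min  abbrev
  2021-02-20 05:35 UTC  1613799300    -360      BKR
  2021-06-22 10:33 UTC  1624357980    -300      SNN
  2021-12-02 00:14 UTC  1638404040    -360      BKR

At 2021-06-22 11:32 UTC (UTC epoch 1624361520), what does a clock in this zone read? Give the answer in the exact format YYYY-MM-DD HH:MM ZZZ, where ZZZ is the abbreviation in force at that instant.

2021-06-22 06:32 SNN

Query: 2021-06-22 11:32 UTC
Rule 2/3 (SNN, -05:00): 2021-06-22 10:33 UTC ≤ query < 2021-12-02 00:14 UTC
11·60 + 32 - 300 = 392 min
392 = 0·1440 + 392; 392 = 6·60 + 32 → 06:32, same day
→ 2021-06-22 06:32 SNN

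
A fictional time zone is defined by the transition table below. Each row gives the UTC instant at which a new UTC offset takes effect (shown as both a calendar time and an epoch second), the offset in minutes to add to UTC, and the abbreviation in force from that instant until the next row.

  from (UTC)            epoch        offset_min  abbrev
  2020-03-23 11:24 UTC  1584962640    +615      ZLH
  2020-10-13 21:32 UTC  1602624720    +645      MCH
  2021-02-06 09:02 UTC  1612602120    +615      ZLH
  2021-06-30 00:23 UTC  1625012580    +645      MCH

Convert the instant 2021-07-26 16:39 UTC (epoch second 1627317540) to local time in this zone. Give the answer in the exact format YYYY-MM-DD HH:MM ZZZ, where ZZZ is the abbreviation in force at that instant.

2021-07-27 03:24 MCH

Query: 2021-07-26 16:39 UTC
Rule 4/4 (MCH, +10:45): 2021-06-30 00:23 UTC ≤ query < +∞
16·60 + 39 + 645 = 1644 min
1644 = 1·1440 + 204; 204 = 3·60 + 24 → 03:24, 2021-07-26 + 1 day = 2021-07-27
→ 2021-07-27 03:24 MCH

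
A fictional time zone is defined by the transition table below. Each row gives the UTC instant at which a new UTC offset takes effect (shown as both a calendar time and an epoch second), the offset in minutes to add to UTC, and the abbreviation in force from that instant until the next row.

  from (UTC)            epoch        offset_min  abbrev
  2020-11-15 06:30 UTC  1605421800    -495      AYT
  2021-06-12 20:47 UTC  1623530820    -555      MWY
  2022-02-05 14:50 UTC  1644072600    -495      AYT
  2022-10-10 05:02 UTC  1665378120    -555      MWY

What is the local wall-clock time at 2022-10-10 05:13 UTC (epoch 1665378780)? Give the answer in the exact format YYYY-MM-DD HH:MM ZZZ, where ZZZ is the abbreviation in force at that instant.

2022-10-09 19:58 MWY

Query: 2022-10-10 05:13 UTC
Rule 4/4 (MWY, -09:15): 2022-10-10 05:02 UTC ≤ query < +∞
5·60 + 13 - 555 = -242 min
-242 = -1·1440 + 1198; 1198 = 19·60 + 58 → 19:58, 2022-10-10 - 1 day = 2022-10-09
→ 2022-10-09 19:58 MWY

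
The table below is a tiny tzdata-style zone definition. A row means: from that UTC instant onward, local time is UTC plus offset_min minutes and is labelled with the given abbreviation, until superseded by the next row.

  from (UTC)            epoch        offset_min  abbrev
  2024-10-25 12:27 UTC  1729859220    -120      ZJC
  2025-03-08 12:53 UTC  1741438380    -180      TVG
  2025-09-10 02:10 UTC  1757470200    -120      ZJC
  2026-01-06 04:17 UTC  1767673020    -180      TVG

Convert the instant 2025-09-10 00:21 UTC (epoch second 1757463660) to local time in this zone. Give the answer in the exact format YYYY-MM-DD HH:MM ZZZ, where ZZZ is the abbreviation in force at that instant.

2025-09-09 21:21 TVG

Query: 2025-09-10 00:21 UTC
Rule 2/4 (TVG, -03:00): 2025-03-08 12:53 UTC ≤ query < 2025-09-10 02:10 UTC
0·60 + 21 - 180 = -159 min
-159 = -1·1440 + 1281; 1281 = 21·60 + 21 → 21:21, 2025-09-10 - 1 day = 2025-09-09
→ 2025-09-09 21:21 TVG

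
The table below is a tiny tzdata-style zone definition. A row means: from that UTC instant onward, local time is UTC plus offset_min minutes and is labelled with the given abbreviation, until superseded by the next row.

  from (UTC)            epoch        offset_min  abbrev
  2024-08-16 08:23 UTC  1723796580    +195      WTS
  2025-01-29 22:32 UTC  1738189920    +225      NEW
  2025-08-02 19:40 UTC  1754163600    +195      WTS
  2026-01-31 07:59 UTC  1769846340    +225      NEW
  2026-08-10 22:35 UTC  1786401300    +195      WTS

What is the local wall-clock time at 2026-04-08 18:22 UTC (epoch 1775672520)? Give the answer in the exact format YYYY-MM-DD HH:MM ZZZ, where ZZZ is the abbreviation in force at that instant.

2026-04-08 22:07 NEW

Query: 2026-04-08 18:22 UTC
Rule 4/5 (NEW, +03:45): 2026-01-31 07:59 UTC ≤ query < 2026-08-10 22:35 UTC
18·60 + 22 + 225 = 1327 min
1327 = 0·1440 + 1327; 1327 = 22·60 + 7 → 22:07, same day
→ 2026-04-08 22:07 NEW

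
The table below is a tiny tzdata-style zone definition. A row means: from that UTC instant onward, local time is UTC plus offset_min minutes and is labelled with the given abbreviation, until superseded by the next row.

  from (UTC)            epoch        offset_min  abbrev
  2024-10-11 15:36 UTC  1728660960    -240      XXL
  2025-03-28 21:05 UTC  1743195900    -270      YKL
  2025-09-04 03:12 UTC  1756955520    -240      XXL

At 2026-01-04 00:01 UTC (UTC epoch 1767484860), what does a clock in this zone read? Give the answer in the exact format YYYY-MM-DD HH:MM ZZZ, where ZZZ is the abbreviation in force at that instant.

2026-01-03 20:01 XXL

Query: 2026-01-04 00:01 UTC
Rule 3/3 (XXL, -04:00): 2025-09-04 03:12 UTC ≤ query < +∞
0·60 + 1 - 240 = -239 min
-239 = -1·1440 + 1201; 1201 = 20·60 + 1 → 20:01, 2026-01-04 - 1 day = 2026-01-03
→ 2026-01-03 20:01 XXL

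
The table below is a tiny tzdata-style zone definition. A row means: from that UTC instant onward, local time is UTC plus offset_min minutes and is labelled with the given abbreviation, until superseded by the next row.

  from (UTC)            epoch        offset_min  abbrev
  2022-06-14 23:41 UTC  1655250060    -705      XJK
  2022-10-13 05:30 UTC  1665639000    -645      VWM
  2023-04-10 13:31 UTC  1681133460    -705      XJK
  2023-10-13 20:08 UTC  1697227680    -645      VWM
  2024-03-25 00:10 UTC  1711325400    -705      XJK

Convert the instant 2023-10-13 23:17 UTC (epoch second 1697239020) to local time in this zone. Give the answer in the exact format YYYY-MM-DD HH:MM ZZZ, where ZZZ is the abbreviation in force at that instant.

2023-10-13 12:32 VWM

Query: 2023-10-13 23:17 UTC
Rule 4/5 (VWM, -10:45): 2023-10-13 20:08 UTC ≤ query < 2024-03-25 00:10 UTC
23·60 + 17 - 645 = 752 min
752 = 0·1440 + 752; 752 = 12·60 + 32 → 12:32, same day
→ 2023-10-13 12:32 VWM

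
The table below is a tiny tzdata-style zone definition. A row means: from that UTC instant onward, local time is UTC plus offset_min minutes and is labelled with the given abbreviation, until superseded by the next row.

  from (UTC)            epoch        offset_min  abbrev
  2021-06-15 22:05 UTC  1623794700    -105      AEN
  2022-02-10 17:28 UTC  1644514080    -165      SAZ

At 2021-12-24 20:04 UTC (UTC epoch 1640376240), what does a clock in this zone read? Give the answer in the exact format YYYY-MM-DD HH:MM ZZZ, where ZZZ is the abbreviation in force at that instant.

2021-12-24 18:19 AEN

Query: 2021-12-24 20:04 UTC
Rule 1/2 (AEN, -01:45): 2021-06-15 22:05 UTC ≤ query < 2022-02-10 17:28 UTC
20·60 + 4 - 105 = 1099 min
1099 = 0·1440 + 1099; 1099 = 18·60 + 19 → 18:19, same day
→ 2021-12-24 18:19 AEN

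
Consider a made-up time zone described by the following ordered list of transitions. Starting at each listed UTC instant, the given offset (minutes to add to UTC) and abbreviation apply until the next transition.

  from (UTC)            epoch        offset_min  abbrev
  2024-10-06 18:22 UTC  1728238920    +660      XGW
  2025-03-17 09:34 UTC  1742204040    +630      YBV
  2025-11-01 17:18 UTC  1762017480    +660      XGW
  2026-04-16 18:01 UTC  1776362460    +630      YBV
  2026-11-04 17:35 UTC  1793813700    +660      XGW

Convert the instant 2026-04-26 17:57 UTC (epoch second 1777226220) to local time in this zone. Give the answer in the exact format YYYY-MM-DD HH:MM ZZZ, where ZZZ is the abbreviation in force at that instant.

2026-04-27 04:27 YBV

Query: 2026-04-26 17:57 UTC
Rule 4/5 (YBV, +10:30): 2026-04-16 18:01 UTC ≤ query < 2026-11-04 17:35 UTC
17·60 + 57 + 630 = 1707 min
1707 = 1·1440 + 267; 267 = 4·60 + 27 → 04:27, 2026-04-26 + 1 day = 2026-04-27
→ 2026-04-27 04:27 YBV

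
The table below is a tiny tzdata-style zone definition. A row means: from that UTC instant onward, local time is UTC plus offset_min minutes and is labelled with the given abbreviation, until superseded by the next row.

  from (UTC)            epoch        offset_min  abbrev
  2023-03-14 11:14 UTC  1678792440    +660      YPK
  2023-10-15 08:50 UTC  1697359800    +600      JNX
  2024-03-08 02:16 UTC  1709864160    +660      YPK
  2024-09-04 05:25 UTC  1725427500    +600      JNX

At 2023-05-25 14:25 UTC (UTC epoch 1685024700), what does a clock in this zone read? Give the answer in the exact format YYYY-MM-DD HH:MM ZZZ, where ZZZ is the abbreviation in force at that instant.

Query: 2023-05-25 14:25 UTC
Rule 1/4 (YPK, +11:00): 2023-03-14 11:14 UTC ≤ query < 2023-10-15 08:50 UTC
14·60 + 25 + 660 = 1525 min
1525 = 1·1440 + 85; 85 = 1·60 + 25 → 01:25, 2023-05-25 + 1 day = 2023-05-26
→ 2023-05-26 01:25 YPK

2023-05-26 01:25 YPK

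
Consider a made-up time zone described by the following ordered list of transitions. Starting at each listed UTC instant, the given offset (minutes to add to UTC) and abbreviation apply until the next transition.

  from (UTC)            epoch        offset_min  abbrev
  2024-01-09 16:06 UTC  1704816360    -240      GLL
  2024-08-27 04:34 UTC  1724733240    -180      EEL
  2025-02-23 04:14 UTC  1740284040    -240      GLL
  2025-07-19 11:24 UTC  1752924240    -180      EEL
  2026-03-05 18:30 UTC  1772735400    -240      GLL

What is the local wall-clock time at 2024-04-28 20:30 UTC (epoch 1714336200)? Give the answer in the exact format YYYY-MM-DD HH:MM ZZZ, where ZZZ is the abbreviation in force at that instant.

Query: 2024-04-28 20:30 UTC
Rule 1/5 (GLL, -04:00): 2024-01-09 16:06 UTC ≤ query < 2024-08-27 04:34 UTC
20·60 + 30 - 240 = 990 min
990 = 0·1440 + 990; 990 = 16·60 + 30 → 16:30, same day
→ 2024-04-28 16:30 GLL

2024-04-28 16:30 GLL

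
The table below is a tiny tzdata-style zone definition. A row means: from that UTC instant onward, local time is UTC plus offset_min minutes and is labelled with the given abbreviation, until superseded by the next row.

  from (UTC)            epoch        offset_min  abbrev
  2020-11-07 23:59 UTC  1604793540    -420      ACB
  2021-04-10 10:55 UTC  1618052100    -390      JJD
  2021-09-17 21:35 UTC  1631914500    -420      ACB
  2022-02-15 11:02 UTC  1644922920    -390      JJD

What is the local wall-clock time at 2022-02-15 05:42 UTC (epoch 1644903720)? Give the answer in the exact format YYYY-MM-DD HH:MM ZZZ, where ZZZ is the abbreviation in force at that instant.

2022-02-14 22:42 ACB

Query: 2022-02-15 05:42 UTC
Rule 3/4 (ACB, -07:00): 2021-09-17 21:35 UTC ≤ query < 2022-02-15 11:02 UTC
5·60 + 42 - 420 = -78 min
-78 = -1·1440 + 1362; 1362 = 22·60 + 42 → 22:42, 2022-02-15 - 1 day = 2022-02-14
→ 2022-02-14 22:42 ACB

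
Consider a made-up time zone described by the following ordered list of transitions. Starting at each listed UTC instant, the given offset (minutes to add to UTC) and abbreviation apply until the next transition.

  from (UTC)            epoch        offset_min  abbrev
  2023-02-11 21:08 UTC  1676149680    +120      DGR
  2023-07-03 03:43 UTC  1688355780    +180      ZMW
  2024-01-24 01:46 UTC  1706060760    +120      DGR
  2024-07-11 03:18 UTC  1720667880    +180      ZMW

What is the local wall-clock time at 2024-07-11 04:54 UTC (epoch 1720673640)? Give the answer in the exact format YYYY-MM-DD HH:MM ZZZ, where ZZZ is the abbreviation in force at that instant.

2024-07-11 07:54 ZMW

Query: 2024-07-11 04:54 UTC
Rule 4/4 (ZMW, +03:00): 2024-07-11 03:18 UTC ≤ query < +∞
4·60 + 54 + 180 = 474 min
474 = 0·1440 + 474; 474 = 7·60 + 54 → 07:54, same day
→ 2024-07-11 07:54 ZMW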